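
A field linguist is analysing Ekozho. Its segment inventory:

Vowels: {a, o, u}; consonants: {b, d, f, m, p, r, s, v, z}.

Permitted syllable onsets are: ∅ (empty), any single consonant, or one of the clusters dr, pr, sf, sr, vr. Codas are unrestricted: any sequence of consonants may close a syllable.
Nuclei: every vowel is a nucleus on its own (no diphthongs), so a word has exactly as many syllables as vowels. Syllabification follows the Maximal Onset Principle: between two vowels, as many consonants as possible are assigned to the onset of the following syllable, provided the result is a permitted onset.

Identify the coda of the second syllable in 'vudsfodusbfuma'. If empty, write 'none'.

none

Nuclei (vowels): u, o, u, u, a → 5 syllables.
/u…o/ gap (V1→V2): cluster /dsf/ — the longest permitted-onset suffix is /sf/; onset = /sf/, preceding coda = /d/.
/o…u/ gap (V2→V3): /d/ → onset of the next syllable (single consonants are always licit onsets).
/u…u/ gap (V3→V4): cluster /sbf/ — the longest permitted-onset suffix is /f/; onset = /f/, preceding coda = /sb/.
/u…a/ gap (V4→V5): /m/ → onset of the next syllable (single consonants are always licit onsets).
So the parse is vud.sfo.dusb.fu.ma.
Syllable 2 is /sfo/: onset /sf/, nucleus /o/, coda ∅.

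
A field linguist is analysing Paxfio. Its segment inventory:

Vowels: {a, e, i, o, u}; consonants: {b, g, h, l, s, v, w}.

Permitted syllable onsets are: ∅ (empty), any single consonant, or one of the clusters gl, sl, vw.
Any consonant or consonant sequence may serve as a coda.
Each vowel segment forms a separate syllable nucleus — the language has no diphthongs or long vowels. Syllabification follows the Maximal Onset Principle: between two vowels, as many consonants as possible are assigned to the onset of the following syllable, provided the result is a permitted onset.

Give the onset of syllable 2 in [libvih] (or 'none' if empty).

v

The vowels are i, i — 2 nuclei, so 2 syllables.
V1 /i/ – V2 /i/: /bv/ — longest licit onset from the right is /v/, leaving /b/ as coda.
Result: lib.vih.
Syllable 2 is /vih/: onset /v/, nucleus /i/, coda /h/.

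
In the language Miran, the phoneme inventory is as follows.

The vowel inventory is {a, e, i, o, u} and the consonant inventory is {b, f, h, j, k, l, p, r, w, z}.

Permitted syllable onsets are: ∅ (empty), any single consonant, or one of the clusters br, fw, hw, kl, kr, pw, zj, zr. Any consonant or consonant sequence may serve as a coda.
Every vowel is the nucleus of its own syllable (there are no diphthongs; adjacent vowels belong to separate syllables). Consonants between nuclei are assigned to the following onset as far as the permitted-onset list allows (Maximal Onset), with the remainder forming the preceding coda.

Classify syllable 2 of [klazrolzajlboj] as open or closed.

Nuclei (vowels): a, o, a, o → 4 syllables.
/a…o/ gap (V1→V2): /zr/ — entire cluster is a permitted onset → onset /zr/, coda ∅.
/o…a/ gap (V2→V3): /lz/ splits as /l/ + /z/ (/z/ is the longest suffix that is a licit onset).
/a…o/ gap (V3→V4): /jlb/; trying suffixes from longest down, /b/ is the first permitted one, so coda /jl/ | onset /b/.
Putting it together: kla.zrol.zajl.boj.
Syllable 2 is /zrol/ with coda /l/, so it is closed.

closed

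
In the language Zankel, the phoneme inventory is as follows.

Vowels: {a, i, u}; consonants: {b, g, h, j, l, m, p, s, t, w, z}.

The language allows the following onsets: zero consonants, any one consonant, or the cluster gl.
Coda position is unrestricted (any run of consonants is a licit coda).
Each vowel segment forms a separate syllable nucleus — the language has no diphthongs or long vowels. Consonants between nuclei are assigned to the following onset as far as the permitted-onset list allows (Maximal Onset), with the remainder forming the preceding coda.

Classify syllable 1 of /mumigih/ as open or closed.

open

The vowels are u, i, i — 3 nuclei, so 3 syllables.
σ1/σ2 boundary: /m/ is a single consonant, so it becomes the next onset.
σ2/σ3 boundary: /g/ is a single consonant, so it becomes the next onset.
Putting it together: mu.mi.gih.
Syllable 1 is /mu/; it ends in its nucleus with no coda, so it is open.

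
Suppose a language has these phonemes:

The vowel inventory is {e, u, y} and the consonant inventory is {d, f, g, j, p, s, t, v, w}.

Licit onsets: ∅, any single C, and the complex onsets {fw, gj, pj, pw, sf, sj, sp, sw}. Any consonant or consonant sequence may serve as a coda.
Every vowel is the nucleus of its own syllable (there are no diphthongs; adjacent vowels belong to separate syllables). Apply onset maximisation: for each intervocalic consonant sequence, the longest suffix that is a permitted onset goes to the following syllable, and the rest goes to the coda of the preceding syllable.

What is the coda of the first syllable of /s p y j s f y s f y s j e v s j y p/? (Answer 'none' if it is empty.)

j

Nuclei (vowels): y, y, y, e, y → 5 syllables.
σ1/σ2 boundary: /jsf/ splits as /j/ + /sf/ (/sf/ is the longest suffix that is a licit onset).
σ2/σ3 boundary: /sf/ — entire cluster is a permitted onset → onset /sf/, coda ∅.
σ3/σ4 boundary: cluster /sj/ — /sj/ is itself a permitted onset, so the whole cluster goes right; preceding coda = ∅.
σ4/σ5 boundary: /vsj/ splits as /v/ + /sj/ (/sj/ is the longest suffix that is a licit onset).
Syllabification: spyj.sfy.sfy.sjev.sjyp.
Syllable 1 is /spyj/: onset /sp/, nucleus /y/, coda /j/.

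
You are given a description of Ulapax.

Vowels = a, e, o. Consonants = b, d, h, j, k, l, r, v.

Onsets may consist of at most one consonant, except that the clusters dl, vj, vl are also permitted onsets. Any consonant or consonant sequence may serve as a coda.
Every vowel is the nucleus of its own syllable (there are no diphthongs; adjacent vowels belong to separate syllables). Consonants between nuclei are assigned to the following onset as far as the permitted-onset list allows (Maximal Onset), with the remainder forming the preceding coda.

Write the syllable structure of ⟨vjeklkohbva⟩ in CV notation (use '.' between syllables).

CCVCC.CVCC.CV

Vowels present: e, o, a; each is a nucleus, giving 3 syllables.
σ1/σ2 boundary: cluster /klk/ — the longest permitted-onset suffix is /k/; onset = /k/, preceding coda = /kl/.
σ2/σ3 boundary: /hbv/; trying suffixes from longest down, /v/ is the first permitted one, so coda /hb/ | onset /v/.
Putting it together: vjekl.kohb.va.
Mapping each syllable to C/V: /vjekl/ → CCVCC, /kohb/ → CVCC, /va/ → CV.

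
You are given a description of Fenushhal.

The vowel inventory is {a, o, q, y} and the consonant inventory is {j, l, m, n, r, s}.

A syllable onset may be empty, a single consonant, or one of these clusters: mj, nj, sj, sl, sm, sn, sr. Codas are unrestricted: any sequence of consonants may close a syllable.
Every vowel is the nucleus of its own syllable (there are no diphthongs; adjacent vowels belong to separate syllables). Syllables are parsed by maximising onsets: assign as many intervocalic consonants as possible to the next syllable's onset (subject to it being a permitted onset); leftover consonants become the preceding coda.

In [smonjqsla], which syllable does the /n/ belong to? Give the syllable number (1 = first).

Nuclei (vowels): o, q, a → 3 syllables.
/o…q/ gap (V1→V2): /nj/ is a licit onset in full, so it all attaches to the next syllable.
/q…a/ gap (V2→V3): /sl/ is a licit onset in full, so it all attaches to the next syllable.
Putting it together: smo.njq.sla.
The /n/ is in the onset of syllable 2 (/njq/).

2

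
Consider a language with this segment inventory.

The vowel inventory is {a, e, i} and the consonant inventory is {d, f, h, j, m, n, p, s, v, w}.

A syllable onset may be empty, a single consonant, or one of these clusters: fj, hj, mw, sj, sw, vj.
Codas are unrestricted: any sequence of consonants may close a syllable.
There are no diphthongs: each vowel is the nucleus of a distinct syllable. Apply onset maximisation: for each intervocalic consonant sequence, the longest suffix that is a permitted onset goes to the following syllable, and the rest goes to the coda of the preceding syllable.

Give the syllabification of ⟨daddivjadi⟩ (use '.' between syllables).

dad.di.vja.di

Vowels present: a, i, a, i; each is a nucleus, giving 4 syllables.
σ1/σ2 boundary: /dd/; trying suffixes from longest down, /d/ is the first permitted one, so coda /d/ | onset /d/.
σ2/σ3 boundary: /vj/ is a licit onset in full, so it all attaches to the next syllable.
σ3/σ4 boundary: /d/ → onset of the next syllable (single consonants are always licit onsets).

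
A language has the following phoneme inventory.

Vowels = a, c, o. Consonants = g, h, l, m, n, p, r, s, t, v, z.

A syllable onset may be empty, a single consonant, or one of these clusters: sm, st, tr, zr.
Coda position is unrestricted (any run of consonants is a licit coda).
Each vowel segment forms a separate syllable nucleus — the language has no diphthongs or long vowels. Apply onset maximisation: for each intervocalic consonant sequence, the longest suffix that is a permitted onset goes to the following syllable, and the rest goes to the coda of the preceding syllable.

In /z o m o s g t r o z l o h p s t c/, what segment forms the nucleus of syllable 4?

Nuclei (vowels): o, o, o, o, c → 5 syllables.
The fourth nucleus (vowel 4 from the left) is /o/.

o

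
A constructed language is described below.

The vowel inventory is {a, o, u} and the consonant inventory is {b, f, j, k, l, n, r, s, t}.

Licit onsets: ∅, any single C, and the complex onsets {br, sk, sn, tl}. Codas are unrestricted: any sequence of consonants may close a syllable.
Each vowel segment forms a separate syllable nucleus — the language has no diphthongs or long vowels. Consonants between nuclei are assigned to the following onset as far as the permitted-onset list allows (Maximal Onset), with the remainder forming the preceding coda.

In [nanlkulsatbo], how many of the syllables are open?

1

Vowels present: a, u, a, o; each is a nucleus, giving 4 syllables.
Between /a/ (V1) and /u/ (V2): cluster /nlk/ — the longest permitted-onset suffix is /k/; onset = /k/, preceding coda = /nl/.
Between /u/ (V2) and /a/ (V3): cluster /ls/ — the longest permitted-onset suffix is /s/; onset = /s/, preceding coda = /l/.
Between /a/ (V3) and /o/ (V4): cluster /tb/ — the longest permitted-onset suffix is /b/; onset = /b/, preceding coda = /t/.
Result: nanl.kul.sat.bo.
Classifying each syllable: /nanl/ (closed), /kul/ (closed), /sat/ (closed), /bo/ (open).
Open syllables: 1.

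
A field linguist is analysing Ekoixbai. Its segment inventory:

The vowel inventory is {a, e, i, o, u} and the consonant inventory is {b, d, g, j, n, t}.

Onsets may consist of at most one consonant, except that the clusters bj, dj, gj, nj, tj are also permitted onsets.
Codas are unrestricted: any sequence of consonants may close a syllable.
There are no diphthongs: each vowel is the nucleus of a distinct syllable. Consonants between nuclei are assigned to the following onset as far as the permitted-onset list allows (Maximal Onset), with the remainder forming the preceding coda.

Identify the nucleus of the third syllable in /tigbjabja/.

Vowels present: i, a, a; each is a nucleus, giving 3 syllables.
The third nucleus (vowel 3 from the left) is /a/.

a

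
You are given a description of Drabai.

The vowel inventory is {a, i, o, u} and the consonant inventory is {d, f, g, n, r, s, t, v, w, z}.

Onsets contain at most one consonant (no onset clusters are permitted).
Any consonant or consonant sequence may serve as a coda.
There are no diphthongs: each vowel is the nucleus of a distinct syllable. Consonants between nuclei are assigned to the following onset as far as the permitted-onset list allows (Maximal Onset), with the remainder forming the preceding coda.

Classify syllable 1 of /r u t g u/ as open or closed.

Nuclei (vowels): u, u → 2 syllables.
σ1/σ2 boundary: /tg/; trying suffixes from longest down, /g/ is the first permitted one, so coda /t/ | onset /g/.
So the parse is rut.gu.
Syllable 1 is /rut/ with coda /t/, so it is closed.

closed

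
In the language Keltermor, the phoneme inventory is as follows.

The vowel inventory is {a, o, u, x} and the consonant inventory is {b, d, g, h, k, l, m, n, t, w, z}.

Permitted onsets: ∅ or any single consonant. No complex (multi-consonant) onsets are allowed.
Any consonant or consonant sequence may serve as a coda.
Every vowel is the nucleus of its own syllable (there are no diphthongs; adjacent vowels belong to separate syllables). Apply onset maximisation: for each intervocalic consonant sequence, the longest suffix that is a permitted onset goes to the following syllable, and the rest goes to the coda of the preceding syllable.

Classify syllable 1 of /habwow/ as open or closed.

closed

Vowels present: a, o; each is a nucleus, giving 2 syllables.
/a…o/ gap (V1→V2): /bw/ — longest licit onset from the right is /w/, leaving /b/ as coda.
Putting it together: hab.wow.
Syllable 1 is /hab/ with coda /b/, so it is closed.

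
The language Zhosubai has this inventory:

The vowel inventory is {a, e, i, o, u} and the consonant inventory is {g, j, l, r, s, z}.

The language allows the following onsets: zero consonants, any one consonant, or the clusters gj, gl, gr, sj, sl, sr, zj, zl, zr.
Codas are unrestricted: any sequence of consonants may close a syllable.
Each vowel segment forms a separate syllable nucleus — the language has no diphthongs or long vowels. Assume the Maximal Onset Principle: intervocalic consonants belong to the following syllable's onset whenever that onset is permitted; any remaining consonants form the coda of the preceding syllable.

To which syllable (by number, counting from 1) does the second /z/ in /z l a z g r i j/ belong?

The vowels are a, i — 2 nuclei, so 2 syllables.
Between /a/ (V1) and /i/ (V2): cluster /zgr/ — the longest permitted-onset suffix is /gr/; onset = /gr/, preceding coda = /z/.
Syllabification: zlaz.grij.
The second /z/ is in the coda of syllable 1 (/zlaz/).

1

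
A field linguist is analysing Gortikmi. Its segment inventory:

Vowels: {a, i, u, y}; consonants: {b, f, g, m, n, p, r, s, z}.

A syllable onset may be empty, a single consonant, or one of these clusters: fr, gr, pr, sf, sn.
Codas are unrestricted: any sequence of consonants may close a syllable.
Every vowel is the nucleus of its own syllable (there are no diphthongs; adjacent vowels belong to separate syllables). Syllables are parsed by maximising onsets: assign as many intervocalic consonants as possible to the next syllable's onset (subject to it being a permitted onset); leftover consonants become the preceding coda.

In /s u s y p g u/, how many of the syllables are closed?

1

The vowels are u, y, u — 3 nuclei, so 3 syllables.
σ1/σ2 boundary: /s/ is a single consonant, so it becomes the next onset.
σ2/σ3 boundary: /pg/ splits as /p/ + /g/ (/g/ is the longest suffix that is a licit onset).
Result: su.syp.gu.
Classifying each syllable: /su/ (open), /syp/ (closed), /gu/ (open).
Closed syllables: 1.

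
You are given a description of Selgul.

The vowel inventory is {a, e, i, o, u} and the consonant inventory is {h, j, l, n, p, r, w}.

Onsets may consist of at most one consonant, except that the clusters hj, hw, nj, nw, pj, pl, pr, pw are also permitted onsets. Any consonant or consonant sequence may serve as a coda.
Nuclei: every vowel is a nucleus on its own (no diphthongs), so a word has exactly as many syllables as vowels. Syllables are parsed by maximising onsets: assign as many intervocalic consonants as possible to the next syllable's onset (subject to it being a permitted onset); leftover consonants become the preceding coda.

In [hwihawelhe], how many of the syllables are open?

3

The vowels are i, a, e, e — 4 nuclei, so 4 syllables.
V1 /i/ – V2 /a/: just /h/ — single C goes to the following onset.
V2 /a/ – V3 /e/: /w/ → onset of the next syllable (single consonants are always licit onsets).
V3 /e/ – V4 /e/: /lh/ splits as /l/ + /h/ (/h/ is the longest suffix that is a licit onset).
Result: hwi.ha.wel.he.
Classifying each syllable: /hwi/ (open), /ha/ (open), /wel/ (closed), /he/ (open).
Open syllables: 3.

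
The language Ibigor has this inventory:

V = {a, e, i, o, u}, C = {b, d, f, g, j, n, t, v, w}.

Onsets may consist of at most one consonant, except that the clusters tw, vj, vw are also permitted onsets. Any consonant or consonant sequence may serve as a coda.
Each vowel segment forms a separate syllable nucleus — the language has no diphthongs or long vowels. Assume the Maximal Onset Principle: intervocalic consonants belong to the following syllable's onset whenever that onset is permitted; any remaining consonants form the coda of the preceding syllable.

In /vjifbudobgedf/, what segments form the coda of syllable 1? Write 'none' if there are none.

f

Vowels present: i, u, o, e; each is a nucleus, giving 4 syllables.
σ1/σ2 boundary: /fb/; trying suffixes from longest down, /b/ is the first permitted one, so coda /f/ | onset /b/.
σ2/σ3 boundary: /d/ is a single consonant, so it becomes the next onset.
σ3/σ4 boundary: cluster /bg/ — the longest permitted-onset suffix is /g/; onset = /g/, preceding coda = /b/.
So the parse is vjif.bu.dob.gedf.
Syllable 1 is /vjif/: onset /vj/, nucleus /i/, coda /f/.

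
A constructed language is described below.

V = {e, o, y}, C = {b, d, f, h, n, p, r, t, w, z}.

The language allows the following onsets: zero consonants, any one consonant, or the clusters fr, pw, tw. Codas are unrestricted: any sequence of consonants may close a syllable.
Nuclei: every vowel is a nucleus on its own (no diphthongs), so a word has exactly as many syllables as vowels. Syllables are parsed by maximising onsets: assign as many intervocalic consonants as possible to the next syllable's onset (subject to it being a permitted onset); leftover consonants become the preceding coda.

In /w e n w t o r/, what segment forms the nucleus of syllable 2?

The vowels are e, o — 2 nuclei, so 2 syllables.
The second nucleus (vowel 2 from the left) is /o/.

o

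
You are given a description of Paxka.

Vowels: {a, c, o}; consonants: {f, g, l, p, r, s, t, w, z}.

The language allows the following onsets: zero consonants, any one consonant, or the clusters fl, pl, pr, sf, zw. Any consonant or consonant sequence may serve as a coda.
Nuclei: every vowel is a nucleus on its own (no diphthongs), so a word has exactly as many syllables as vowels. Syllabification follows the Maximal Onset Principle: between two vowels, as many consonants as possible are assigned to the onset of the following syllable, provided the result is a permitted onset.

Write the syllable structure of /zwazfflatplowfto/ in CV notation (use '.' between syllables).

CCVCC.CCVC.CCVCC.CV

Nuclei (vowels): a, a, o, o → 4 syllables.
/a…a/ gap (V1→V2): /zffl/; trying suffixes from longest down, /fl/ is the first permitted one, so coda /zf/ | onset /fl/.
/a…o/ gap (V2→V3): /tpl/ splits as /t/ + /pl/ (/pl/ is the longest suffix that is a licit onset).
/o…o/ gap (V3→V4): /wft/; trying suffixes from longest down, /t/ is the first permitted one, so coda /wf/ | onset /t/.
Result: zwazf.flat.plowf.to.
Mapping each syllable to C/V: /zwazf/ → CCVCC, /flat/ → CCVC, /plowf/ → CCVCC, /to/ → CV.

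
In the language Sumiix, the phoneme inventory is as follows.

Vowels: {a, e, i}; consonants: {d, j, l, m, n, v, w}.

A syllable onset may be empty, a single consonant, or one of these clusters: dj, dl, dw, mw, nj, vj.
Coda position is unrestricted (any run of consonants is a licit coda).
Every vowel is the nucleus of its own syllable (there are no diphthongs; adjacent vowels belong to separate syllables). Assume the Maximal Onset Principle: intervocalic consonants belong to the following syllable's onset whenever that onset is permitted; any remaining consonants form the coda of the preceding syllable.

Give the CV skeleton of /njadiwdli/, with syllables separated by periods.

Nuclei (vowels): a, i, i → 3 syllables.
Between /a/ (V1) and /i/ (V2): just /d/ — single C goes to the following onset.
Between /i/ (V2) and /i/ (V3): cluster /wdl/ — the longest permitted-onset suffix is /dl/; onset = /dl/, preceding coda = /w/.
Result: nja.diw.dli.
Mapping each syllable to C/V: /nja/ → CCV, /diw/ → CVC, /dli/ → CCV.

CCV.CVC.CCV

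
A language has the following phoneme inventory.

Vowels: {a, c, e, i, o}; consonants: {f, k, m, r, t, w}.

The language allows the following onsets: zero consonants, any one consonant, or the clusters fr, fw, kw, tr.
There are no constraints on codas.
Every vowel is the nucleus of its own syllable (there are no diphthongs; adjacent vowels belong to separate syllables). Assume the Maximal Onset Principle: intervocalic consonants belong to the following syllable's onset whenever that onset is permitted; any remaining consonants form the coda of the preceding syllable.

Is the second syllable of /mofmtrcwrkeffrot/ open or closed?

closed

The vowels are o, c, e, o — 4 nuclei, so 4 syllables.
/o…c/ gap (V1→V2): /fmtr/ splits as /fm/ + /tr/ (/tr/ is the longest suffix that is a licit onset).
/c…e/ gap (V2→V3): /wrk/ — longest licit onset from the right is /k/, leaving /wr/ as coda.
/e…o/ gap (V3→V4): cluster /ffr/ — the longest permitted-onset suffix is /fr/; onset = /fr/, preceding coda = /f/.
Result: mofm.trcwr.kef.frot.
Syllable 2 is /trcwr/ with coda /wr/, so it is closed.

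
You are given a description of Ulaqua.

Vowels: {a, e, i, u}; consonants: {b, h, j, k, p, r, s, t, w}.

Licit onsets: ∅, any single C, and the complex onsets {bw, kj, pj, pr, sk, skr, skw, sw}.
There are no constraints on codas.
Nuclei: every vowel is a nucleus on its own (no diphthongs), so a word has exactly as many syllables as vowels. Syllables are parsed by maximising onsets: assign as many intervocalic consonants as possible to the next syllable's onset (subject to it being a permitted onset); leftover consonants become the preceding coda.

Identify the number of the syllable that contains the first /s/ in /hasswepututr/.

1

The vowels are a, e, u, u — 4 nuclei, so 4 syllables.
/a…e/ gap (V1→V2): /ssw/; trying suffixes from longest down, /sw/ is the first permitted one, so coda /s/ | onset /sw/.
/e…u/ gap (V2→V3): /p/ is a single consonant, so it becomes the next onset.
/u…u/ gap (V3→V4): /t/ is a single consonant, so it becomes the next onset.
Result: has.swe.pu.tutr.
The first /s/ is in the coda of syllable 1 (/has/).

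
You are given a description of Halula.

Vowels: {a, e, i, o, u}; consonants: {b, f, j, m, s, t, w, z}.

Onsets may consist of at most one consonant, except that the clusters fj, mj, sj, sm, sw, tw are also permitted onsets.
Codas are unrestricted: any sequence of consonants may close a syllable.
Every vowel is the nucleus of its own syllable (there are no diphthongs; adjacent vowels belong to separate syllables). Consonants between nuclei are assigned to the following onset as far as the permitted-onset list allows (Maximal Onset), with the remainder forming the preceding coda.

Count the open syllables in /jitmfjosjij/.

The vowels are i, o, i — 3 nuclei, so 3 syllables.
Between /i/ (V1) and /o/ (V2): /tmfj/; trying suffixes from longest down, /fj/ is the first permitted one, so coda /tm/ | onset /fj/.
Between /o/ (V2) and /i/ (V3): /sj/ is a licit onset in full, so it all attaches to the next syllable.
Syllabification: jitm.fjo.sjij.
Classifying each syllable: /jitm/ (closed), /fjo/ (open), /sjij/ (closed).
Open syllables: 1.

1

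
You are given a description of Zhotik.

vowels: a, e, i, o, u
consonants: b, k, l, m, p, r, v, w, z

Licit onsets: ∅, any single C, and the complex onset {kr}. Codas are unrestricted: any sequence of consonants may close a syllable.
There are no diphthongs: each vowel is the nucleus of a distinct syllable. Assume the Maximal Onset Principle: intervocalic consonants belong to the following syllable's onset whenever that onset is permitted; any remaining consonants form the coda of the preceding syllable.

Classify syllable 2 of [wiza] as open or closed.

Vowels present: i, a; each is a nucleus, giving 2 syllables.
Between /i/ (V1) and /a/ (V2): /z/ is a single consonant, so it becomes the next onset.
So the parse is wi.za.
Syllable 2 is /za/; it ends in its nucleus with no coda, so it is open.

open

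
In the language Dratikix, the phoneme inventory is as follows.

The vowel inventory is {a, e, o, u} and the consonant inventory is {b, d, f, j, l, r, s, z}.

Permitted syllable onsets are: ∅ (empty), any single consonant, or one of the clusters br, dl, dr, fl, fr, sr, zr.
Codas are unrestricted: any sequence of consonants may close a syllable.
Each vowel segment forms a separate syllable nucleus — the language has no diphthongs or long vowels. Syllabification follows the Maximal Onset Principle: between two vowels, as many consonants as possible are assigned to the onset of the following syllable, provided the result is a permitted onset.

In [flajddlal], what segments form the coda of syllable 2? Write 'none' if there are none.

l

Vowels present: a, a; each is a nucleus, giving 2 syllables.
σ1/σ2 boundary: cluster /jddl/ — the longest permitted-onset suffix is /dl/; onset = /dl/, preceding coda = /jd/.
Putting it together: flajd.dlal.
Syllable 2 is /dlal/: onset /dl/, nucleus /a/, coda /l/.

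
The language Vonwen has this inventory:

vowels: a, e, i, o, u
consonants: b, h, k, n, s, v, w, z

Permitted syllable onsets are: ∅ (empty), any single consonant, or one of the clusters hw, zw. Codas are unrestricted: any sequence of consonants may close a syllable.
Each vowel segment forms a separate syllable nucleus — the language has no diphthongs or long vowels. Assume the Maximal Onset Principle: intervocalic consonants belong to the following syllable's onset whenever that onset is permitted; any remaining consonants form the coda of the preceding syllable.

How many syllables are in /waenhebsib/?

Vowels present: a, e, e, i; each is a nucleus, giving 4 syllables.

4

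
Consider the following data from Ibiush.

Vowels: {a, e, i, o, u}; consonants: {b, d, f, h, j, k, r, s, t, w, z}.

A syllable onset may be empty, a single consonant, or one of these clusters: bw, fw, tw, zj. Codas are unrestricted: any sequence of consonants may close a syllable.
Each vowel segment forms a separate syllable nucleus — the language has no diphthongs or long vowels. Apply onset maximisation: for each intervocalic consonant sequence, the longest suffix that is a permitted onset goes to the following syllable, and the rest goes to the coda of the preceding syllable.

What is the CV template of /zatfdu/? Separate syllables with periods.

Vowels present: a, u; each is a nucleus, giving 2 syllables.
σ1/σ2 boundary: /tfd/; trying suffixes from longest down, /d/ is the first permitted one, so coda /tf/ | onset /d/.
Putting it together: zatf.du.
Mapping each syllable to C/V: /zatf/ → CVCC, /du/ → CV.

CVCC.CV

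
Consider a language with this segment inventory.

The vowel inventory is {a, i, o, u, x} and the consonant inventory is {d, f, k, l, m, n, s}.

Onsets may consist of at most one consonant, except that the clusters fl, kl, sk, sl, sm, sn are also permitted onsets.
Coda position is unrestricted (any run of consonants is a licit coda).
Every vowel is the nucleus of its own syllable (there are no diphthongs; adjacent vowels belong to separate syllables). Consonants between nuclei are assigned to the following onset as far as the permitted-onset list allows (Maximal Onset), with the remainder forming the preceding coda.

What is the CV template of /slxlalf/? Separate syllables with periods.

Nuclei (vowels): x, a → 2 syllables.
Between /x/ (V1) and /a/ (V2): /l/ is a single consonant, so it becomes the next onset.
So the parse is slx.lalf.
Mapping each syllable to C/V: /slx/ → CCV, /lalf/ → CVCC.

CCV.CVCC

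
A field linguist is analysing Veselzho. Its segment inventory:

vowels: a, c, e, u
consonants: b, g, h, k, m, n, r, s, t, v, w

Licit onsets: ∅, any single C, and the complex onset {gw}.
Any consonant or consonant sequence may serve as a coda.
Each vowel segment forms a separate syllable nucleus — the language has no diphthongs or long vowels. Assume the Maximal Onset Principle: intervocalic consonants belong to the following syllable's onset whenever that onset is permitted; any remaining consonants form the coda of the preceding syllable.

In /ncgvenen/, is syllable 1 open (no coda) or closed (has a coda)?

Vowels present: c, e, e; each is a nucleus, giving 3 syllables.
/c…e/ gap (V1→V2): /gv/ splits as /g/ + /v/ (/v/ is the longest suffix that is a licit onset).
/e…e/ gap (V2→V3): /n/ is a single consonant, so it becomes the next onset.
Putting it together: ncg.ve.nen.
Syllable 1 is /ncg/ with coda /g/, so it is closed.

closed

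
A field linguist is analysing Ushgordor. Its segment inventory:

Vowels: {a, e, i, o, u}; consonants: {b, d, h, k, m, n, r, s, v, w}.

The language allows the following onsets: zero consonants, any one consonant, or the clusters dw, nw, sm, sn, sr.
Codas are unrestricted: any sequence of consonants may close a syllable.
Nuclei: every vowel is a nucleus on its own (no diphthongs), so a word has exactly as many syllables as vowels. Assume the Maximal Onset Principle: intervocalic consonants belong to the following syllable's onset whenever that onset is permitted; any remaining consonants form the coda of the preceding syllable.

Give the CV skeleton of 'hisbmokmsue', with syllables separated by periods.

CVCC.CVCC.CV.V

Vowels present: i, o, u, e; each is a nucleus, giving 4 syllables.
V1 /i/ – V2 /o/: /sbm/; trying suffixes from longest down, /m/ is the first permitted one, so coda /sb/ | onset /m/.
V2 /o/ – V3 /u/: /kms/ — longest licit onset from the right is /s/, leaving /km/ as coda.
V3 /u/ – V4 /e/: no consonants, so the boundary falls immediately after /u/.
Syllabification: hisb.mokm.su.e.
Mapping each syllable to C/V: /hisb/ → CVCC, /mokm/ → CVCC, /su/ → CV, /e/ → V.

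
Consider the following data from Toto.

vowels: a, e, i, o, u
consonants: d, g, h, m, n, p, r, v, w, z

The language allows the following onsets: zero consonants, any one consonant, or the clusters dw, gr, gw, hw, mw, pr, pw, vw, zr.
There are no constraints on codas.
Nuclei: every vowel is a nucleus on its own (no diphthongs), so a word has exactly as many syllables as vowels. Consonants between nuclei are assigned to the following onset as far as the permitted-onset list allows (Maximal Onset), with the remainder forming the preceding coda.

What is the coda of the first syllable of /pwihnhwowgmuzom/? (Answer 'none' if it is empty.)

The vowels are i, o, u, o — 4 nuclei, so 4 syllables.
V1 /i/ – V2 /o/: /hnhw/ splits as /hn/ + /hw/ (/hw/ is the longest suffix that is a licit onset).
V2 /o/ – V3 /u/: cluster /wgm/ — the longest permitted-onset suffix is /m/; onset = /m/, preceding coda = /wg/.
V3 /u/ – V4 /o/: just /z/ — single C goes to the following onset.
Syllabification: pwihn.hwowg.mu.zom.
Syllable 1 is /pwihn/: onset /pw/, nucleus /i/, coda /hn/.

hn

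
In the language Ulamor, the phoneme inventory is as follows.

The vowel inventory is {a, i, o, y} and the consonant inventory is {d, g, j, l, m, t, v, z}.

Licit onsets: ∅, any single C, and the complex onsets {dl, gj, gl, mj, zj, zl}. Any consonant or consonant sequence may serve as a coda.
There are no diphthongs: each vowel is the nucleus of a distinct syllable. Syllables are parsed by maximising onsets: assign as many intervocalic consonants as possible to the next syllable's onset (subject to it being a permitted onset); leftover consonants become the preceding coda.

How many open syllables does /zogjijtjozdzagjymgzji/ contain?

Nuclei (vowels): o, i, o, a, y, i → 6 syllables.
/o…i/ gap (V1→V2): /gj/ — entire cluster is a permitted onset → onset /gj/, coda ∅.
/i…o/ gap (V2→V3): /jtj/ splits as /jt/ + /j/ (/j/ is the longest suffix that is a licit onset).
/o…a/ gap (V3→V4): cluster /zdz/ — the longest permitted-onset suffix is /z/; onset = /z/, preceding coda = /zd/.
/a…y/ gap (V4→V5): /gj/ — entire cluster is a permitted onset → onset /gj/, coda ∅.
/y…i/ gap (V5→V6): cluster /mgzj/ — the longest permitted-onset suffix is /zj/; onset = /zj/, preceding coda = /mg/.
Putting it together: zo.gjijt.jozd.za.gjymg.zji.
Classifying each syllable: /zo/ (open), /gjijt/ (closed), /jozd/ (closed), /za/ (open), /gjymg/ (closed), /zji/ (open).
Open syllables: 3.

3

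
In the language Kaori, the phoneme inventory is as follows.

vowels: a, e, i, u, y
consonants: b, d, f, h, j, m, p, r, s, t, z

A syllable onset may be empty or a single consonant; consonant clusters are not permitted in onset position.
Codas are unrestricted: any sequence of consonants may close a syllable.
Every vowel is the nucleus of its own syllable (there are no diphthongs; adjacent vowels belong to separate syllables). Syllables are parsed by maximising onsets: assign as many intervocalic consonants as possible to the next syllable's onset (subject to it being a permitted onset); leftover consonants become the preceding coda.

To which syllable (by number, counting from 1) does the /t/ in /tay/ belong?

1

The vowels are a, y — 2 nuclei, so 2 syllables.
V1 /a/ – V2 /y/: nothing intervenes; syllable break is V.V.
Putting it together: ta.y.
The /t/ is in the onset of syllable 1 (/ta/).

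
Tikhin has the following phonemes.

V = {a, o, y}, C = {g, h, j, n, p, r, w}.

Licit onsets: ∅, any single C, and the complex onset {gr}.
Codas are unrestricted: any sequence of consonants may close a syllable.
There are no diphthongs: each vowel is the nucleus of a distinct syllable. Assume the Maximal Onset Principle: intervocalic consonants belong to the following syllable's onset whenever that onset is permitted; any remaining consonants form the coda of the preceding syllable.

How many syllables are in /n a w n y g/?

Nuclei (vowels): a, y → 2 syllables.

2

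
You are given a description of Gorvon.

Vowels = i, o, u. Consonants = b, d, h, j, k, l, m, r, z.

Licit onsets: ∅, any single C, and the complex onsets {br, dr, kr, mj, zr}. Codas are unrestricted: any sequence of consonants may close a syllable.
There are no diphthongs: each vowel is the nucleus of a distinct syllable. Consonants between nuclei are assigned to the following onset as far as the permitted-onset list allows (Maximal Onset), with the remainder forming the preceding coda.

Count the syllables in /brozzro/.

Vowels present: o, o; each is a nucleus, giving 2 syllables.

2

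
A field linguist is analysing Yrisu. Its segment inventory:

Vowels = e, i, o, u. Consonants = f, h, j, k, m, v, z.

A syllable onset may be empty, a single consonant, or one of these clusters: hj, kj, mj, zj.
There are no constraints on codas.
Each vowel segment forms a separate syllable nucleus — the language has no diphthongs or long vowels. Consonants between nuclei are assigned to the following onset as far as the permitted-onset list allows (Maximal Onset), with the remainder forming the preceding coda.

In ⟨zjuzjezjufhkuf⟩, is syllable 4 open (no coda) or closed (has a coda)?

The vowels are u, e, u, u — 4 nuclei, so 4 syllables.
V1 /u/ – V2 /e/: /zj/ is a licit onset in full, so it all attaches to the next syllable.
V2 /e/ – V3 /u/: /zj/ — entire cluster is a permitted onset → onset /zj/, coda ∅.
V3 /u/ – V4 /u/: /fhk/ — longest licit onset from the right is /k/, leaving /fh/ as coda.
Result: zju.zje.zjufh.kuf.
Syllable 4 is /kuf/ with coda /f/, so it is closed.

closed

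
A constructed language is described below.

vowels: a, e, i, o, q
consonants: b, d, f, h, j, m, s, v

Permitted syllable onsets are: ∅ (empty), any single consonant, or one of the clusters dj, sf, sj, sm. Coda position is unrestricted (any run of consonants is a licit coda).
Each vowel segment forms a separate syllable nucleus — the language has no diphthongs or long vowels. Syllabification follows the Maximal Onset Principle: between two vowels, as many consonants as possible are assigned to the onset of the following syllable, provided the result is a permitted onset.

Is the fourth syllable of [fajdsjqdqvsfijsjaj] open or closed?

The vowels are a, q, q, i, a — 5 nuclei, so 5 syllables.
σ1/σ2 boundary: /jdsj/ — longest licit onset from the right is /sj/, leaving /jd/ as coda.
σ2/σ3 boundary: /d/ → onset of the next syllable (single consonants are always licit onsets).
σ3/σ4 boundary: cluster /vsf/ — the longest permitted-onset suffix is /sf/; onset = /sf/, preceding coda = /v/.
σ4/σ5 boundary: /jsj/ — longest licit onset from the right is /sj/, leaving /j/ as coda.
Result: fajd.sjq.dqv.sfij.sjaj.
Syllable 4 is /sfij/ with coda /j/, so it is closed.

closed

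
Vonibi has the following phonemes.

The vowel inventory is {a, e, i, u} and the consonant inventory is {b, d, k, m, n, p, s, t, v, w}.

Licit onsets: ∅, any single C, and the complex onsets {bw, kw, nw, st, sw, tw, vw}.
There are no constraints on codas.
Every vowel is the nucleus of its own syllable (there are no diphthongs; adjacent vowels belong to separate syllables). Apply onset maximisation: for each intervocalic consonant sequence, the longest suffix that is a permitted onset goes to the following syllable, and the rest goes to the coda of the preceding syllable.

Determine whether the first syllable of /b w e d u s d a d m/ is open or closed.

Vowels present: e, u, a; each is a nucleus, giving 3 syllables.
V1 /e/ – V2 /u/: /d/ → onset of the next syllable (single consonants are always licit onsets).
V2 /u/ – V3 /a/: /sd/ — longest licit onset from the right is /d/, leaving /s/ as coda.
Syllabification: bwe.dus.dadm.
Syllable 1 is /bwe/; it ends in its nucleus with no coda, so it is open.

open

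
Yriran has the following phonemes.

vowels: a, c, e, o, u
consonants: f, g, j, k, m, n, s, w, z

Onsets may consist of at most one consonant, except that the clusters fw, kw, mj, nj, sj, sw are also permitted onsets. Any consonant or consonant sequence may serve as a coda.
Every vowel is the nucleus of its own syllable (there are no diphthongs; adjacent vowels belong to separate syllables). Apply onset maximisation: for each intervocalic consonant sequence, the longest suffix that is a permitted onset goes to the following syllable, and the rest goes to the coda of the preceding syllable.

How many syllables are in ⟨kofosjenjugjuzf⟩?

5

Nuclei (vowels): o, o, e, u, u → 5 syllables.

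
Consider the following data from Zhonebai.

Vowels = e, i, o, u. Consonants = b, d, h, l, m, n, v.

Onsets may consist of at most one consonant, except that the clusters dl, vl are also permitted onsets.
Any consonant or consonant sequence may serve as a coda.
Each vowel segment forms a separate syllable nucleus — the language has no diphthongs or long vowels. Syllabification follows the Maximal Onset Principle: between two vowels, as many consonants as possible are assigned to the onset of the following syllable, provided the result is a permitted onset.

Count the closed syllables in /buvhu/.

Vowels present: u, u; each is a nucleus, giving 2 syllables.
Between /u/ (V1) and /u/ (V2): /vh/ splits as /v/ + /h/ (/h/ is the longest suffix that is a licit onset).
Syllabification: buv.hu.
Classifying each syllable: /buv/ (closed), /hu/ (open).
Closed syllables: 1.

1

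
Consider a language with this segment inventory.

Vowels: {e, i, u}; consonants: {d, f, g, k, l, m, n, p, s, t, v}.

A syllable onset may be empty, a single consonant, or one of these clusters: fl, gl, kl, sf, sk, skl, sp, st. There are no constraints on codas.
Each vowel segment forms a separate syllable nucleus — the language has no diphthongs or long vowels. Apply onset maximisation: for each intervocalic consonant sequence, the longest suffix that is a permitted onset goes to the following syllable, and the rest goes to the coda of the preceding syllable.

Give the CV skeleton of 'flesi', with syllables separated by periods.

CCV.CV

The vowels are e, i — 2 nuclei, so 2 syllables.
V1 /e/ – V2 /i/: just /s/ — single C goes to the following onset.
Result: fle.si.
Mapping each syllable to C/V: /fle/ → CCV, /si/ → CV.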